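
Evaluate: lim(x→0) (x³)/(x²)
This is a 0/0 indeterminate form.

Apply L'Hôpital's rule: differentiate numerator and denominator separately.
  f(x) = x^3   ⇒   f'(x) = 3·x^2
  g(x) = x^2   ⇒   g'(x) = 2·x
  lim(x→0) f'(x)/g'(x) = lim(x→0) (3·x^2)/(2·x)
  = 0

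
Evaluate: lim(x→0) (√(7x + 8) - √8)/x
This is a standard limit.

Factor or rationalize the expression:
  lim(x→0) (√(7x + 8) - √8)/x = 7·sqrt(2)/8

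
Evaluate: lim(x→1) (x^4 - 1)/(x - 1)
This is a standard limit.

Factor or rationalize the expression:
  lim(x→1) (x^4 - 1)/(x - 1) = 4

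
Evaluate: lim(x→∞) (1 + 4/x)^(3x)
This is an exponential indeterminate form.

For exponential indeterminate forms, take the natural log:
  Let L = lim(x→∞) (1 + 4/x)^(3x)
  Then ln(L) = lim(x→∞) [exponent × ln(base)]
  Evaluate using L'Hôpital or standard limits, then exponentiate.
  L = e^(12)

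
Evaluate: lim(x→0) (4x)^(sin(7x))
This is an exponential indeterminate form.

For exponential indeterminate forms, take the natural log:
  Let L = lim(x→0) (4x)^(sin(7x))
  Then ln(L) = lim(x→0) [exponent × ln(base)]
  Evaluate using L'Hôpital or standard limits, then exponentiate.
  L = 1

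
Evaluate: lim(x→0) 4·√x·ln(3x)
This is a 0·∞ indeterminate form.

Rewrite 0·∞ as a quotient (0/0 or ∞/∞ form), then apply L'Hôpital's rule:
  lim(x→0) 4·√x·ln(3x) = 0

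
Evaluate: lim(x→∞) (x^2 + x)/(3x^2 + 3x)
This is an ∞/∞ indeterminate form.

Apply L'Hôpital's rule: differentiate numerator and denominator separately.
  f(x) = x^2 + x   ⇒   f'(x) = 2·x + 1
  g(x) = 3·x^2 + 3·x   ⇒   g'(x) = 6·x + 3
  lim(x→∞) f'(x)/g'(x) = lim(x→∞) (2·x + 1)/(6·x + 3)
  = 1/3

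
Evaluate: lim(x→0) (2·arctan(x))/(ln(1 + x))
This is a 0/0 indeterminate form.

Apply L'Hôpital's rule: differentiate numerator and denominator separately.
  f(x) = 2·atan(x)   ⇒   f'(x) = 2/(x^2 + 1)
  g(x) = ln(x + 1)   ⇒   g'(x) = 1/(x + 1)
  lim(x→0) f'(x)/g'(x) = lim(x→0) (2/(x^2 + 1))/(1/(x + 1))
  = 2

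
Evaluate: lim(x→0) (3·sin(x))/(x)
This is a 0/0 indeterminate form.

Apply L'Hôpital's rule: differentiate numerator and denominator separately.
  f(x) = 3·sin(x)   ⇒   f'(x) = 3·cos(x)
  g(x) = x   ⇒   g'(x) = 1
  lim(x→0) f'(x)/g'(x) = lim(x→0) (3·cos(x))/(1)
  = 3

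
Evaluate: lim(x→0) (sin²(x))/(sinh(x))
This is a 0/0 indeterminate form.

Apply L'Hôpital's rule: differentiate numerator and denominator separately.
  f(x) = sin(x)^2   ⇒   f'(x) = 2·sin(x)·cos(x)
  g(x) = sinh(x)   ⇒   g'(x) = cosh(x)
  lim(x→0) f'(x)/g'(x) = lim(x→0) (2·sin(x)·cos(x))/(cosh(x))
  = 0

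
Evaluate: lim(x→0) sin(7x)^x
This is an exponential indeterminate form.

For exponential indeterminate forms, take the natural log:
  Let L = lim(x→0) sin(7x)^x
  Then ln(L) = lim(x→0) [exponent × ln(base)]
  Evaluate using L'Hôpital or standard limits, then exponentiate.
  L = 1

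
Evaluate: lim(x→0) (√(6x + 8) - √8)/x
This is a standard limit.

Factor or rationalize the expression:
  lim(x→0) (√(6x + 8) - √8)/x = 3·sqrt(2)/4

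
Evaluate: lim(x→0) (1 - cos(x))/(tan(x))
This is a 0/0 indeterminate form.

Apply L'Hôpital's rule: differentiate numerator and denominator separately.
  f(x) = 1 - cos(x)   ⇒   f'(x) = sin(x)
  g(x) = tan(x)   ⇒   g'(x) = tan(x)^2 + 1
  lim(x→0) f'(x)/g'(x) = lim(x→0) (sin(x))/(tan(x)^2 + 1)
  = 0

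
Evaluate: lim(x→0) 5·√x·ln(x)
This is a 0·∞ indeterminate form.

Rewrite 0·∞ as a quotient (0/0 or ∞/∞ form), then apply L'Hôpital's rule:
  lim(x→0) 5·√x·ln(x) = 0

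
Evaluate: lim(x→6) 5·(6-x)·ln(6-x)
This is a 0·∞ indeterminate form.

Rewrite 0·∞ as a quotient (0/0 or ∞/∞ form), then apply L'Hôpital's rule:
  lim(x→6) 5·(6-x)·ln(6-x) = 0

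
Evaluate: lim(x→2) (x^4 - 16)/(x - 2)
This is a standard limit.

Factor or rationalize the expression:
  lim(x→2) (x^4 - 16)/(x - 2) = 32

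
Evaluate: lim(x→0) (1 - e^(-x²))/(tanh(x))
This is a 0/0 indeterminate form.

Apply L'Hôpital's rule: differentiate numerator and denominator separately.
  f(x) = 1 - e^(-x^2)   ⇒   f'(x) = 2·x·e^(-x^2)
  g(x) = tanh(x)   ⇒   g'(x) = 1 - tanh(x)^2
  lim(x→0) f'(x)/g'(x) = lim(x→0) (2·x·e^(-x^2))/(1 - tanh(x)^2)
  = 0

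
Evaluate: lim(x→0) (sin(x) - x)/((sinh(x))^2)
This is a 0/0 indeterminate form.

Apply L'Hôpital's rule: differentiate numerator and denominator separately.
  f(x) = -x + sin(x)   ⇒   f'(x) = cos(x) - 1
  g(x) = sinh(x)^2   ⇒   g'(x) = 2·sinh(x)·cosh(x)
  lim(x→0) f'(x)/g'(x) = lim(x→0) (cos(x) - 1)/(2·sinh(x)·cosh(x))
  = 0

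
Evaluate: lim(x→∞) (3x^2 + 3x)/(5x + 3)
This is an ∞/∞ indeterminate form.

Apply L'Hôpital's rule: differentiate numerator and denominator separately.
  f(x) = 3·x^2 + 3·x   ⇒   f'(x) = 6·x + 3
  g(x) = 5·x + 3   ⇒   g'(x) = 5
  lim(x→∞) f'(x)/g'(x) = lim(x→∞) (6·x + 3)/(5)
  = ∞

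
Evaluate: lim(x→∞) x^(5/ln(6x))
This is an exponential indeterminate form.

For exponential indeterminate forms, take the natural log:
  Let L = lim(x→∞) x^(5/ln(6x))
  Then ln(L) = lim(x→∞) [exponent × ln(base)]
  Evaluate using L'Hôpital or standard limits, then exponentiate.
  L = e^(5)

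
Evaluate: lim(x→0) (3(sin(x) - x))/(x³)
This is a 0/0 indeterminate form.

Apply L'Hôpital's rule: differentiate numerator and denominator separately.
  f(x) = -3·x + 3·sin(x)   ⇒   f'(x) = 3·cos(x) - 3
  g(x) = x^3   ⇒   g'(x) = 3·x^2
  lim(x→0) f'(x)/g'(x) = lim(x→0) (3·cos(x) - 3)/(3·x^2)
  = -1/2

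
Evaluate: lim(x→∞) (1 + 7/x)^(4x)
This is an exponential indeterminate form.

For exponential indeterminate forms, take the natural log:
  Let L = lim(x→∞) (1 + 7/x)^(4x)
  Then ln(L) = lim(x→∞) [exponent × ln(base)]
  Evaluate using L'Hôpital or standard limits, then exponentiate.
  L = e^(28)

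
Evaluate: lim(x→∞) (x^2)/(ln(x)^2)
This is an ∞/∞ indeterminate form.

Apply L'Hôpital's rule: differentiate numerator and denominator separately.
  f(x) = x^2   ⇒   f'(x) = 2·x
  g(x) = ln(x)^2   ⇒   g'(x) = 2·ln(x)/x
  lim(x→∞) f'(x)/g'(x) = lim(x→∞) (2·x)/(2·ln(x)/x)
  = ∞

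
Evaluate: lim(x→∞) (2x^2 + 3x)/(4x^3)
This is an ∞/∞ indeterminate form.

Apply L'Hôpital's rule: differentiate numerator and denominator separately.
  f(x) = 2·x^2 + 3·x   ⇒   f'(x) = 4·x + 3
  g(x) = 4·x^3   ⇒   g'(x) = 12·x^2
  lim(x→∞) f'(x)/g'(x) = lim(x→∞) (4·x + 3)/(12·x^2)
  = 0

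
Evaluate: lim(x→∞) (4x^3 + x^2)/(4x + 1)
This is an ∞/∞ indeterminate form.

Apply L'Hôpital's rule: differentiate numerator and denominator separately.
  f(x) = 4·x^3 + x^2   ⇒   f'(x) = 12·x^2 + 2·x
  g(x) = 4·x + 1   ⇒   g'(x) = 4
  lim(x→∞) f'(x)/g'(x) = lim(x→∞) (12·x^2 + 2·x)/(4)
  = ∞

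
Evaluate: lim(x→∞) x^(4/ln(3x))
This is an exponential indeterminate form.

For exponential indeterminate forms, take the natural log:
  Let L = lim(x→∞) x^(4/ln(3x))
  Then ln(L) = lim(x→∞) [exponent × ln(base)]
  Evaluate using L'Hôpital or standard limits, then exponentiate.
  L = e^(4)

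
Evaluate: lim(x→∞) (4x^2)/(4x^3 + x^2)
This is an ∞/∞ indeterminate form.

Apply L'Hôpital's rule: differentiate numerator and denominator separately.
  f(x) = 4·x^2   ⇒   f'(x) = 8·x
  g(x) = 4·x^3 + x^2   ⇒   g'(x) = 12·x^2 + 2·x
  lim(x→∞) f'(x)/g'(x) = lim(x→∞) (8·x)/(12·x^2 + 2·x)
  = 0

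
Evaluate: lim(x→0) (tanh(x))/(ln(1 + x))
This is a 0/0 indeterminate form.

Apply L'Hôpital's rule: differentiate numerator and denominator separately.
  f(x) = tanh(x)   ⇒   f'(x) = 1 - tanh(x)^2
  g(x) = ln(x + 1)   ⇒   g'(x) = 1/(x + 1)
  lim(x→0) f'(x)/g'(x) = lim(x→0) (1 - tanh(x)^2)/(1/(x + 1))
  = 1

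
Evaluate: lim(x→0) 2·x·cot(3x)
This is a 0·∞ indeterminate form.

Rewrite 0·∞ as a quotient (0/0 or ∞/∞ form), then apply L'Hôpital's rule:
  lim(x→0) 2·x·cot(3x) = 2/3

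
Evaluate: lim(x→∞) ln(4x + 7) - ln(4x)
This is an ∞-∞ indeterminate form.

Combine fractions or rationalize to convert ∞-∞ to 0/0 form:
  lim(x→∞) ln(4x + 7) - ln(4x) = 0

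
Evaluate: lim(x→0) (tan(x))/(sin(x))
This is a 0/0 indeterminate form.

Apply L'Hôpital's rule: differentiate numerator and denominator separately.
  f(x) = tan(x)   ⇒   f'(x) = tan(x)^2 + 1
  g(x) = sin(x)   ⇒   g'(x) = cos(x)
  lim(x→0) f'(x)/g'(x) = lim(x→0) (tan(x)^2 + 1)/(cos(x))
  = 1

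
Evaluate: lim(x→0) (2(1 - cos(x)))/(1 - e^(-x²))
This is a 0/0 indeterminate form.

Apply L'Hôpital's rule: differentiate numerator and denominator separately.
  f(x) = 2 - 2·cos(x)   ⇒   f'(x) = 2·sin(x)
  g(x) = 1 - e^(-x^2)   ⇒   g'(x) = 2·x·e^(-x^2)
  lim(x→0) f'(x)/g'(x) = lim(x→0) (2·sin(x))/(2·x·e^(-x^2))
  = 1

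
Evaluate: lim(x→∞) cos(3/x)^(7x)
This is an exponential indeterminate form.

For exponential indeterminate forms, take the natural log:
  Let L = lim(x→∞) cos(3/x)^(7x)
  Then ln(L) = lim(x→∞) [exponent × ln(base)]
  Evaluate using L'Hôpital or standard limits, then exponentiate.
  L = 1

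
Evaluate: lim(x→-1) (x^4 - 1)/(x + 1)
This is a standard limit.

Factor or rationalize the expression:
  lim(x→-1) (x^4 - 1)/(x + 1) = -4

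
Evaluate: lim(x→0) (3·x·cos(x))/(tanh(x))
This is a 0/0 indeterminate form.

Apply L'Hôpital's rule: differentiate numerator and denominator separately.
  f(x) = 3·x·cos(x)   ⇒   f'(x) = -3·x·sin(x) + 3·cos(x)
  g(x) = tanh(x)   ⇒   g'(x) = 1 - tanh(x)^2
  lim(x→0) f'(x)/g'(x) = lim(x→0) (-3·x·sin(x) + 3·cos(x))/(1 - tanh(x)^2)
  = 3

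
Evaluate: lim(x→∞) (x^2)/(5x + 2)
This is an ∞/∞ indeterminate form.

Apply L'Hôpital's rule: differentiate numerator and denominator separately.
  f(x) = x^2   ⇒   f'(x) = 2·x
  g(x) = 5·x + 2   ⇒   g'(x) = 5
  lim(x→∞) f'(x)/g'(x) = lim(x→∞) (2·x)/(5)
  = ∞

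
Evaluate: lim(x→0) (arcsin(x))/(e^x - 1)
This is a 0/0 indeterminate form.

Apply L'Hôpital's rule: differentiate numerator and denominator separately.
  f(x) = asin(x)   ⇒   f'(x) = 1/sqrt(1 - x^2)
  g(x) = e^(x) - 1   ⇒   g'(x) = e^(x)
  lim(x→0) f'(x)/g'(x) = lim(x→0) (1/sqrt(1 - x^2))/(e^(x))
  = 1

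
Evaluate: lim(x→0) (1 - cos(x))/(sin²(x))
This is a 0/0 indeterminate form.

Apply L'Hôpital's rule: differentiate numerator and denominator separately.
  f(x) = 1 - cos(x)   ⇒   f'(x) = sin(x)
  g(x) = sin(x)^2   ⇒   g'(x) = 2·sin(x)·cos(x)
  lim(x→0) f'(x)/g'(x) = lim(x→0) (sin(x))/(2·sin(x)·cos(x))
  = 1/2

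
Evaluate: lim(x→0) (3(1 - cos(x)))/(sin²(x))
This is a 0/0 indeterminate form.

Apply L'Hôpital's rule: differentiate numerator and denominator separately.
  f(x) = 3 - 3·cos(x)   ⇒   f'(x) = 3·sin(x)
  g(x) = sin(x)^2   ⇒   g'(x) = 2·sin(x)·cos(x)
  lim(x→0) f'(x)/g'(x) = lim(x→0) (3·sin(x))/(2·sin(x)·cos(x))
  = 3/2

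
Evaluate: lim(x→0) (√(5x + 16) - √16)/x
This is a standard limit.

Factor or rationalize the expression:
  lim(x→0) (√(5x + 16) - √16)/x = 5/8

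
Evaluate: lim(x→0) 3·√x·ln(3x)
This is a 0·∞ indeterminate form.

Rewrite 0·∞ as a quotient (0/0 or ∞/∞ form), then apply L'Hôpital's rule:
  lim(x→0) 3·√x·ln(3x) = 0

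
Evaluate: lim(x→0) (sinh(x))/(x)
This is a 0/0 indeterminate form.

Apply L'Hôpital's rule: differentiate numerator and denominator separately.
  f(x) = sinh(x)   ⇒   f'(x) = cosh(x)
  g(x) = x   ⇒   g'(x) = 1
  lim(x→0) f'(x)/g'(x) = lim(x→0) (cosh(x))/(1)
  = 1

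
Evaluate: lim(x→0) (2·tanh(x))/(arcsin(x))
This is a 0/0 indeterminate form.

Apply L'Hôpital's rule: differentiate numerator and denominator separately.
  f(x) = 2·tanh(x)   ⇒   f'(x) = 2 - 2·tanh(x)^2
  g(x) = asin(x)   ⇒   g'(x) = 1/sqrt(1 - x^2)
  lim(x→0) f'(x)/g'(x) = lim(x→0) (2 - 2·tanh(x)^2)/(1/sqrt(1 - x^2))
  = 2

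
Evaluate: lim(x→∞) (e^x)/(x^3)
This is an ∞/∞ indeterminate form.

Apply L'Hôpital's rule: differentiate numerator and denominator separately.
  f(x) = e^(x)   ⇒   f'(x) = e^(x)
  g(x) = x^3   ⇒   g'(x) = 3·x^2
  lim(x→∞) f'(x)/g'(x) = lim(x→∞) (e^(x))/(3·x^2)
  = ∞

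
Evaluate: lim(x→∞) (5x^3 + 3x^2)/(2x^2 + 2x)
This is an ∞/∞ indeterminate form.

Apply L'Hôpital's rule: differentiate numerator and denominator separately.
  f(x) = 5·x^3 + 3·x^2   ⇒   f'(x) = 15·x^2 + 6·x
  g(x) = 2·x^2 + 2·x   ⇒   g'(x) = 4·x + 2
  lim(x→∞) f'(x)/g'(x) = lim(x→∞) (15·x^2 + 6·x)/(4·x + 2)
  = ∞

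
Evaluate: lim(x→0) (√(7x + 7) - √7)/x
This is a standard limit.

Factor or rationalize the expression:
  lim(x→0) (√(7x + 7) - √7)/x = sqrt(7)/2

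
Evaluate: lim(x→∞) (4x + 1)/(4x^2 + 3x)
This is an ∞/∞ indeterminate form.

Apply L'Hôpital's rule: differentiate numerator and denominator separately.
  f(x) = 4·x + 1   ⇒   f'(x) = 4
  g(x) = 4·x^2 + 3·x   ⇒   g'(x) = 8·x + 3
  lim(x→∞) f'(x)/g'(x) = lim(x→∞) (4)/(8·x + 3)
  = 0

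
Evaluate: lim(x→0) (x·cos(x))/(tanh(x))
This is a 0/0 indeterminate form.

Apply L'Hôpital's rule: differentiate numerator and denominator separately.
  f(x) = x·cos(x)   ⇒   f'(x) = -x·sin(x) + cos(x)
  g(x) = tanh(x)   ⇒   g'(x) = 1 - tanh(x)^2
  lim(x→0) f'(x)/g'(x) = lim(x→0) (-x·sin(x) + cos(x))/(1 - tanh(x)^2)
  = 1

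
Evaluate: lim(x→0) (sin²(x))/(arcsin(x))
This is a 0/0 indeterminate form.

Apply L'Hôpital's rule: differentiate numerator and denominator separately.
  f(x) = sin(x)^2   ⇒   f'(x) = 2·sin(x)·cos(x)
  g(x) = asin(x)   ⇒   g'(x) = 1/sqrt(1 - x^2)
  lim(x→0) f'(x)/g'(x) = lim(x→0) (2·sin(x)·cos(x))/(1/sqrt(1 - x^2))
  = 0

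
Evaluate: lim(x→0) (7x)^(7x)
This is an exponential indeterminate form.

For exponential indeterminate forms, take the natural log:
  Let L = lim(x→0) (7x)^(7x)
  Then ln(L) = lim(x→0) [exponent × ln(base)]
  Evaluate using L'Hôpital or standard limits, then exponentiate.
  L = 1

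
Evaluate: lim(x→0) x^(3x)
This is an exponential indeterminate form.

For exponential indeterminate forms, take the natural log:
  Let L = lim(x→0) x^(3x)
  Then ln(L) = lim(x→0) [exponent × ln(base)]
  Evaluate using L'Hôpital or standard limits, then exponentiate.
  L = 1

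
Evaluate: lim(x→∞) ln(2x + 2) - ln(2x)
This is an ∞-∞ indeterminate form.

Combine fractions or rationalize to convert ∞-∞ to 0/0 form:
  lim(x→∞) ln(2x + 2) - ln(2x) = 0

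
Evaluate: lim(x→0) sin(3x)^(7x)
This is an exponential indeterminate form.

For exponential indeterminate forms, take the natural log:
  Let L = lim(x→0) sin(3x)^(7x)
  Then ln(L) = lim(x→0) [exponent × ln(base)]
  Evaluate using L'Hôpital or standard limits, then exponentiate.
  L = 1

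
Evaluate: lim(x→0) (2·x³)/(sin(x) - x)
This is a 0/0 indeterminate form.

Apply L'Hôpital's rule: differentiate numerator and denominator separately.
  f(x) = 2·x^3   ⇒   f'(x) = 6·x^2
  g(x) = -x + sin(x)   ⇒   g'(x) = cos(x) - 1
  lim(x→0) f'(x)/g'(x) = lim(x→0) (6·x^2)/(cos(x) - 1)
  = -12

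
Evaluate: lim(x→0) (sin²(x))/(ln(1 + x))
This is a 0/0 indeterminate form.

Apply L'Hôpital's rule: differentiate numerator and denominator separately.
  f(x) = sin(x)^2   ⇒   f'(x) = 2·sin(x)·cos(x)
  g(x) = ln(x + 1)   ⇒   g'(x) = 1/(x + 1)
  lim(x→0) f'(x)/g'(x) = lim(x→0) (2·sin(x)·cos(x))/(1/(x + 1))
  = 0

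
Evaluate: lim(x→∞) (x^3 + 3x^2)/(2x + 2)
This is an ∞/∞ indeterminate form.

Apply L'Hôpital's rule: differentiate numerator and denominator separately.
  f(x) = x^3 + 3·x^2   ⇒   f'(x) = 3·x^2 + 6·x
  g(x) = 2·x + 2   ⇒   g'(x) = 2
  lim(x→∞) f'(x)/g'(x) = lim(x→∞) (3·x^2 + 6·x)/(2)
  = ∞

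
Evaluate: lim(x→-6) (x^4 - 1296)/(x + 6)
This is a standard limit.

Factor or rationalize the expression:
  lim(x→-6) (x^4 - 1296)/(x + 6) = -864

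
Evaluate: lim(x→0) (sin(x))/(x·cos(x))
This is a 0/0 indeterminate form.

Apply L'Hôpital's rule: differentiate numerator and denominator separately.
  f(x) = sin(x)   ⇒   f'(x) = cos(x)
  g(x) = x·cos(x)   ⇒   g'(x) = -x·sin(x) + cos(x)
  lim(x→0) f'(x)/g'(x) = lim(x→0) (cos(x))/(-x·sin(x) + cos(x))
  = 1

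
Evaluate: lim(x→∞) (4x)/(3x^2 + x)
This is an ∞/∞ indeterminate form.

Apply L'Hôpital's rule: differentiate numerator and denominator separately.
  f(x) = 4·x   ⇒   f'(x) = 4
  g(x) = 3·x^2 + x   ⇒   g'(x) = 6·x + 1
  lim(x→∞) f'(x)/g'(x) = lim(x→∞) (4)/(6·x + 1)
  = 0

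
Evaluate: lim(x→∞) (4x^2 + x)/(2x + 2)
This is an ∞/∞ indeterminate form.

Apply L'Hôpital's rule: differentiate numerator and denominator separately.
  f(x) = 4·x^2 + x   ⇒   f'(x) = 8·x + 1
  g(x) = 2·x + 2   ⇒   g'(x) = 2
  lim(x→∞) f'(x)/g'(x) = lim(x→∞) (8·x + 1)/(2)
  = ∞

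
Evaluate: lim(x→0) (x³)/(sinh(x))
This is a 0/0 indeterminate form.

Apply L'Hôpital's rule: differentiate numerator and denominator separately.
  f(x) = x^3   ⇒   f'(x) = 3·x^2
  g(x) = sinh(x)   ⇒   g'(x) = cosh(x)
  lim(x→0) f'(x)/g'(x) = lim(x→0) (3·x^2)/(cosh(x))
  = 0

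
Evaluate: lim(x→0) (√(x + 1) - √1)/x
This is a standard limit.

Factor or rationalize the expression:
  lim(x→0) (√(x + 1) - √1)/x = 1/2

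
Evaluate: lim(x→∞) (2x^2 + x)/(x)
This is an ∞/∞ indeterminate form.

Apply L'Hôpital's rule: differentiate numerator and denominator separately.
  f(x) = 2·x^2 + x   ⇒   f'(x) = 4·x + 1
  g(x) = x   ⇒   g'(x) = 1
  lim(x→∞) f'(x)/g'(x) = lim(x→∞) (4·x + 1)/(1)
  = ∞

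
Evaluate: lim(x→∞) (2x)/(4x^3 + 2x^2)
This is an ∞/∞ indeterminate form.

Apply L'Hôpital's rule: differentiate numerator and denominator separately.
  f(x) = 2·x   ⇒   f'(x) = 2
  g(x) = 4·x^3 + 2·x^2   ⇒   g'(x) = 12·x^2 + 4·x
  lim(x→∞) f'(x)/g'(x) = lim(x→∞) (2)/(12·x^2 + 4·x)
  = 0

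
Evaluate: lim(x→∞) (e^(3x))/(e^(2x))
This is an ∞/∞ indeterminate form.

Apply L'Hôpital's rule: differentiate numerator and denominator separately.
  f(x) = e^(3·x)   ⇒   f'(x) = 3·e^(3·x)
  g(x) = e^(2·x)   ⇒   g'(x) = 2·e^(2·x)
  lim(x→∞) f'(x)/g'(x) = lim(x→∞) (3·e^(3·x))/(2·e^(2·x))
  = ∞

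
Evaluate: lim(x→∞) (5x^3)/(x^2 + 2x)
This is an ∞/∞ indeterminate form.

Apply L'Hôpital's rule: differentiate numerator and denominator separately.
  f(x) = 5·x^3   ⇒   f'(x) = 15·x^2
  g(x) = x^2 + 2·x   ⇒   g'(x) = 2·x + 2
  lim(x→∞) f'(x)/g'(x) = lim(x→∞) (15·x^2)/(2·x + 2)
  = ∞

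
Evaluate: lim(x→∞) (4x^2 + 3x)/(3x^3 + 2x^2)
This is an ∞/∞ indeterminate form.

Apply L'Hôpital's rule: differentiate numerator and denominator separately.
  f(x) = 4·x^2 + 3·x   ⇒   f'(x) = 8·x + 3
  g(x) = 3·x^3 + 2·x^2   ⇒   g'(x) = 9·x^2 + 4·x
  lim(x→∞) f'(x)/g'(x) = lim(x→∞) (8·x + 3)/(9·x^2 + 4·x)
  = 0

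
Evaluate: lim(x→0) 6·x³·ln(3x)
This is a 0·∞ indeterminate form.

Rewrite 0·∞ as a quotient (0/0 or ∞/∞ form), then apply L'Hôpital's rule:
  lim(x→0) 6·x³·ln(3x) = 0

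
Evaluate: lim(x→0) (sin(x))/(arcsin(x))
This is a 0/0 indeterminate form.

Apply L'Hôpital's rule: differentiate numerator and denominator separately.
  f(x) = sin(x)   ⇒   f'(x) = cos(x)
  g(x) = asin(x)   ⇒   g'(x) = 1/sqrt(1 - x^2)
  lim(x→0) f'(x)/g'(x) = lim(x→0) (cos(x))/(1/sqrt(1 - x^2))
  = 1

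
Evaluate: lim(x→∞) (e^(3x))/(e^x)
This is an ∞/∞ indeterminate form.

Apply L'Hôpital's rule: differentiate numerator and denominator separately.
  f(x) = e^(3·x)   ⇒   f'(x) = 3·e^(3·x)
  g(x) = e^(x)   ⇒   g'(x) = e^(x)
  lim(x→∞) f'(x)/g'(x) = lim(x→∞) (3·e^(3·x))/(e^(x))
  = ∞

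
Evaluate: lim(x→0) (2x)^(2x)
This is an exponential indeterminate form.

For exponential indeterminate forms, take the natural log:
  Let L = lim(x→0) (2x)^(2x)
  Then ln(L) = lim(x→0) [exponent × ln(base)]
  Evaluate using L'Hôpital or standard limits, then exponentiate.
  L = 1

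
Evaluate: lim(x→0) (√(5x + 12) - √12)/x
This is a standard limit.

Factor or rationalize the expression:
  lim(x→0) (√(5x + 12) - √12)/x = 5·sqrt(3)/12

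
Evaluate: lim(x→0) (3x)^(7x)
This is an exponential indeterminate form.

For exponential indeterminate forms, take the natural log:
  Let L = lim(x→0) (3x)^(7x)
  Then ln(L) = lim(x→0) [exponent × ln(base)]
  Evaluate using L'Hôpital or standard limits, then exponentiate.
  L = 1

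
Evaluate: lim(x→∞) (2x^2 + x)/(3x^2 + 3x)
This is an ∞/∞ indeterminate form.

Apply L'Hôpital's rule: differentiate numerator and denominator separately.
  f(x) = 2·x^2 + x   ⇒   f'(x) = 4·x + 1
  g(x) = 3·x^2 + 3·x   ⇒   g'(x) = 6·x + 3
  lim(x→∞) f'(x)/g'(x) = lim(x→∞) (4·x + 1)/(6·x + 3)
  = 2/3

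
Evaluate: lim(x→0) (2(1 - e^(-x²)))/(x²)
This is a 0/0 indeterminate form.

Apply L'Hôpital's rule: differentiate numerator and denominator separately.
  f(x) = 2 - 2·e^(-x^2)   ⇒   f'(x) = 4·x·e^(-x^2)
  g(x) = x^2   ⇒   g'(x) = 2·x
  lim(x→0) f'(x)/g'(x) = lim(x→0) (4·x·e^(-x^2))/(2·x)
  = 2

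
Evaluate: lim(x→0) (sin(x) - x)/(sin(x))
This is a 0/0 indeterminate form.

Apply L'Hôpital's rule: differentiate numerator and denominator separately.
  f(x) = -x + sin(x)   ⇒   f'(x) = cos(x) - 1
  g(x) = sin(x)   ⇒   g'(x) = cos(x)
  lim(x→0) f'(x)/g'(x) = lim(x→0) (cos(x) - 1)/(cos(x))
  = 0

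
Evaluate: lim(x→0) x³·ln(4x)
This is a 0·∞ indeterminate form.

Rewrite 0·∞ as a quotient (0/0 or ∞/∞ form), then apply L'Hôpital's rule:
  lim(x→0) x³·ln(4x) = 0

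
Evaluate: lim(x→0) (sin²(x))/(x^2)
This is a 0/0 indeterminate form.

Apply L'Hôpital's rule: differentiate numerator and denominator separately.
  f(x) = sin(x)^2   ⇒   f'(x) = 2·sin(x)·cos(x)
  g(x) = x^2   ⇒   g'(x) = 2·x
  lim(x→0) f'(x)/g'(x) = lim(x→0) (2·sin(x)·cos(x))/(2·x)
  = 1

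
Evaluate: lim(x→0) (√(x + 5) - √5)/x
This is a standard limit.

Factor or rationalize the expression:
  lim(x→0) (√(x + 5) - √5)/x = sqrt(5)/10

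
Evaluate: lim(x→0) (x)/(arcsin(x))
This is a 0/0 indeterminate form.

Apply L'Hôpital's rule: differentiate numerator and denominator separately.
  f(x) = x   ⇒   f'(x) = 1
  g(x) = asin(x)   ⇒   g'(x) = 1/sqrt(1 - x^2)
  lim(x→0) f'(x)/g'(x) = lim(x→0) (1)/(1/sqrt(1 - x^2))
  = 1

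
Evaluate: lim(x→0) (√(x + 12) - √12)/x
This is a standard limit.

Factor or rationalize the expression:
  lim(x→0) (√(x + 12) - √12)/x = sqrt(3)/12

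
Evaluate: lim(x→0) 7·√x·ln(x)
This is a 0·∞ indeterminate form.

Rewrite 0·∞ as a quotient (0/0 or ∞/∞ form), then apply L'Hôpital's rule:
  lim(x→0) 7·√x·ln(x) = 0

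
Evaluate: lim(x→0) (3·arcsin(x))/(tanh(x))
This is a 0/0 indeterminate form.

Apply L'Hôpital's rule: differentiate numerator and denominator separately.
  f(x) = 3·asin(x)   ⇒   f'(x) = 3/sqrt(1 - x^2)
  g(x) = tanh(x)   ⇒   g'(x) = 1 - tanh(x)^2
  lim(x→0) f'(x)/g'(x) = lim(x→0) (3/sqrt(1 - x^2))/(1 - tanh(x)^2)
  = 3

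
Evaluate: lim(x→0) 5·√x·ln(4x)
This is a 0·∞ indeterminate form.

Rewrite 0·∞ as a quotient (0/0 or ∞/∞ form), then apply L'Hôpital's rule:
  lim(x→0) 5·√x·ln(4x) = 0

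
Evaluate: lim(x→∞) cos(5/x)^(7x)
This is an exponential indeterminate form.

For exponential indeterminate forms, take the natural log:
  Let L = lim(x→∞) cos(5/x)^(7x)
  Then ln(L) = lim(x→∞) [exponent × ln(base)]
  Evaluate using L'Hôpital or standard limits, then exponentiate.
  L = 1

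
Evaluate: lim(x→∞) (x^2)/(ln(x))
This is an ∞/∞ indeterminate form.

Apply L'Hôpital's rule: differentiate numerator and denominator separately.
  f(x) = x^2   ⇒   f'(x) = 2·x
  g(x) = ln(x)   ⇒   g'(x) = 1/x
  lim(x→∞) f'(x)/g'(x) = lim(x→∞) (2·x)/(1/x)
  = ∞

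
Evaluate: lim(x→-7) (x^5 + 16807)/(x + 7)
This is a standard limit.

Factor or rationalize the expression:
  lim(x→-7) (x^5 + 16807)/(x + 7) = 12005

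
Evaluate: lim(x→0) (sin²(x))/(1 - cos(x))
This is a 0/0 indeterminate form.

Apply L'Hôpital's rule: differentiate numerator and denominator separately.
  f(x) = sin(x)^2   ⇒   f'(x) = 2·sin(x)·cos(x)
  g(x) = 1 - cos(x)   ⇒   g'(x) = sin(x)
  lim(x→0) f'(x)/g'(x) = lim(x→0) (2·sin(x)·cos(x))/(sin(x))
  = 2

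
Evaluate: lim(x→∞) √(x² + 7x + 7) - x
This is an ∞-∞ indeterminate form.

Combine fractions or rationalize to convert ∞-∞ to 0/0 form:
  lim(x→∞) √(x² + 7x + 7) - x = 7/2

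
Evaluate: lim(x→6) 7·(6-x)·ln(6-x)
This is a 0·∞ indeterminate form.

Rewrite 0·∞ as a quotient (0/0 or ∞/∞ form), then apply L'Hôpital's rule:
  lim(x→6) 7·(6-x)·ln(6-x) = 0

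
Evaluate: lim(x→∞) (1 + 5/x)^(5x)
This is an exponential indeterminate form.

For exponential indeterminate forms, take the natural log:
  Let L = lim(x→∞) (1 + 5/x)^(5x)
  Then ln(L) = lim(x→∞) [exponent × ln(base)]
  Evaluate using L'Hôpital or standard limits, then exponentiate.
  L = e^(25)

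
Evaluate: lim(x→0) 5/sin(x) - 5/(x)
This is an ∞-∞ indeterminate form.

Combine fractions or rationalize to convert ∞-∞ to 0/0 form:
  lim(x→0) 5/sin(x) - 5/(x) = 0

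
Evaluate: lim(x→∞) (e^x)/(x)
This is an ∞/∞ indeterminate form.

Apply L'Hôpital's rule: differentiate numerator and denominator separately.
  f(x) = e^(x)   ⇒   f'(x) = e^(x)
  g(x) = x   ⇒   g'(x) = 1
  lim(x→∞) f'(x)/g'(x) = lim(x→∞) (e^(x))/(1)
  = ∞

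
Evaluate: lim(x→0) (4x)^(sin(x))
This is an exponential indeterminate form.

For exponential indeterminate forms, take the natural log:
  Let L = lim(x→0) (4x)^(sin(x))
  Then ln(L) = lim(x→0) [exponent × ln(base)]
  Evaluate using L'Hôpital or standard limits, then exponentiate.
  L = 1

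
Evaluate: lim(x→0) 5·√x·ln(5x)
This is a 0·∞ indeterminate form.

Rewrite 0·∞ as a quotient (0/0 or ∞/∞ form), then apply L'Hôpital's rule:
  lim(x→0) 5·√x·ln(5x) = 0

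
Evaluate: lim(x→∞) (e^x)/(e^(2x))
This is an ∞/∞ indeterminate form.

Apply L'Hôpital's rule: differentiate numerator and denominator separately.
  f(x) = e^(x)   ⇒   f'(x) = e^(x)
  g(x) = e^(2·x)   ⇒   g'(x) = 2·e^(2·x)
  lim(x→∞) f'(x)/g'(x) = lim(x→∞) (e^(x))/(2·e^(2·x))
  = 0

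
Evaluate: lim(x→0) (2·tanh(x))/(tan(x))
This is a 0/0 indeterminate form.

Apply L'Hôpital's rule: differentiate numerator and denominator separately.
  f(x) = 2·tanh(x)   ⇒   f'(x) = 2 - 2·tanh(x)^2
  g(x) = tan(x)   ⇒   g'(x) = tan(x)^2 + 1
  lim(x→0) f'(x)/g'(x) = lim(x→0) (2 - 2·tanh(x)^2)/(tan(x)^2 + 1)
  = 2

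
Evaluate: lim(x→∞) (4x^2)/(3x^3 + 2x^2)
This is an ∞/∞ indeterminate form.

Apply L'Hôpital's rule: differentiate numerator and denominator separately.
  f(x) = 4·x^2   ⇒   f'(x) = 8·x
  g(x) = 3·x^3 + 2·x^2   ⇒   g'(x) = 9·x^2 + 4·x
  lim(x→∞) f'(x)/g'(x) = lim(x→∞) (8·x)/(9·x^2 + 4·x)
  = 0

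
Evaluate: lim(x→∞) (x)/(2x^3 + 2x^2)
This is an ∞/∞ indeterminate form.

Apply L'Hôpital's rule: differentiate numerator and denominator separately.
  f(x) = x   ⇒   f'(x) = 1
  g(x) = 2·x^3 + 2·x^2   ⇒   g'(x) = 6·x^2 + 4·x
  lim(x→∞) f'(x)/g'(x) = lim(x→∞) (1)/(6·x^2 + 4·x)
  = 0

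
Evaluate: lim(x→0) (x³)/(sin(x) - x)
This is a 0/0 indeterminate form.

Apply L'Hôpital's rule: differentiate numerator and denominator separately.
  f(x) = x^3   ⇒   f'(x) = 3·x^2
  g(x) = -x + sin(x)   ⇒   g'(x) = cos(x) - 1
  lim(x→0) f'(x)/g'(x) = lim(x→0) (3·x^2)/(cos(x) - 1)
  = -6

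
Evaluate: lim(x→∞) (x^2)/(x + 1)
This is an ∞/∞ indeterminate form.

Apply L'Hôpital's rule: differentiate numerator and denominator separately.
  f(x) = x^2   ⇒   f'(x) = 2·x
  g(x) = x + 1   ⇒   g'(x) = 1
  lim(x→∞) f'(x)/g'(x) = lim(x→∞) (2·x)/(1)
  = ∞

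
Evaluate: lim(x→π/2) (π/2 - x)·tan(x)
This is a 0·∞ indeterminate form.

Rewrite 0·∞ as a quotient (0/0 or ∞/∞ form), then apply L'Hôpital's rule:
  lim(x→π/2) (π/2 - x)·tan(x) = 1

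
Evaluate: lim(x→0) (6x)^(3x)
This is an exponential indeterminate form.

For exponential indeterminate forms, take the natural log:
  Let L = lim(x→0) (6x)^(3x)
  Then ln(L) = lim(x→0) [exponent × ln(base)]
  Evaluate using L'Hôpital or standard limits, then exponentiate.
  L = 1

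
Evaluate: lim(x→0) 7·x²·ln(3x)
This is a 0·∞ indeterminate form.

Rewrite 0·∞ as a quotient (0/0 or ∞/∞ form), then apply L'Hôpital's rule:
  lim(x→0) 7·x²·ln(3x) = 0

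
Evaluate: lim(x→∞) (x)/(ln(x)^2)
This is an ∞/∞ indeterminate form.

Apply L'Hôpital's rule: differentiate numerator and denominator separately.
  f(x) = x   ⇒   f'(x) = 1
  g(x) = ln(x)^2   ⇒   g'(x) = 2·ln(x)/x
  lim(x→∞) f'(x)/g'(x) = lim(x→∞) (1)/(2·ln(x)/x)
  = ∞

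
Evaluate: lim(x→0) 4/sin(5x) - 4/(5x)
This is an ∞-∞ indeterminate form.

Combine fractions or rationalize to convert ∞-∞ to 0/0 form:
  lim(x→0) 4/sin(5x) - 4/(5x) = 0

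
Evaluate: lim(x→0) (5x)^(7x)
This is an exponential indeterminate form.

For exponential indeterminate forms, take the natural log:
  Let L = lim(x→0) (5x)^(7x)
  Then ln(L) = lim(x→0) [exponent × ln(base)]
  Evaluate using L'Hôpital or standard limits, then exponentiate.
  L = 1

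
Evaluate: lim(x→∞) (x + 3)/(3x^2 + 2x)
This is an ∞/∞ indeterminate form.

Apply L'Hôpital's rule: differentiate numerator and denominator separately.
  f(x) = x + 3   ⇒   f'(x) = 1
  g(x) = 3·x^2 + 2·x   ⇒   g'(x) = 6·x + 2
  lim(x→∞) f'(x)/g'(x) = lim(x→∞) (1)/(6·x + 2)
  = 0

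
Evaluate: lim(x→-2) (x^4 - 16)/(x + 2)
This is a standard limit.

Factor or rationalize the expression:
  lim(x→-2) (x^4 - 16)/(x + 2) = -32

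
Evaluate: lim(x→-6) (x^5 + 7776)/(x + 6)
This is a standard limit.

Factor or rationalize the expression:
  lim(x→-6) (x^5 + 7776)/(x + 6) = 6480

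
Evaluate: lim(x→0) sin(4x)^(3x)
This is an exponential indeterminate form.

For exponential indeterminate forms, take the natural log:
  Let L = lim(x→0) sin(4x)^(3x)
  Then ln(L) = lim(x→0) [exponent × ln(base)]
  Evaluate using L'Hôpital or standard limits, then exponentiate.
  L = 1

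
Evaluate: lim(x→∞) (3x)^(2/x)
This is an exponential indeterminate form.

For exponential indeterminate forms, take the natural log:
  Let L = lim(x→∞) (3x)^(2/x)
  Then ln(L) = lim(x→∞) [exponent × ln(base)]
  Evaluate using L'Hôpital or standard limits, then exponentiate.
  L = 1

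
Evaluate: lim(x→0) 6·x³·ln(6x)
This is a 0·∞ indeterminate form.

Rewrite 0·∞ as a quotient (0/0 or ∞/∞ form), then apply L'Hôpital's rule:
  lim(x→0) 6·x³·ln(6x) = 0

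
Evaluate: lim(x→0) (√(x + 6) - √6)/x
This is a standard limit.

Factor or rationalize the expression:
  lim(x→0) (√(x + 6) - √6)/x = sqrt(6)/12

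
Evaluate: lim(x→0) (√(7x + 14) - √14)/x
This is a standard limit.

Factor or rationalize the expression:
  lim(x→0) (√(7x + 14) - √14)/x = sqrt(14)/4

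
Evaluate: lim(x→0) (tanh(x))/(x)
This is a 0/0 indeterminate form.

Apply L'Hôpital's rule: differentiate numerator and denominator separately.
  f(x) = tanh(x)   ⇒   f'(x) = 1 - tanh(x)^2
  g(x) = x   ⇒   g'(x) = 1
  lim(x→0) f'(x)/g'(x) = lim(x→0) (1 - tanh(x)^2)/(1)
  = 1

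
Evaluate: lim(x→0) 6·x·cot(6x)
This is a 0·∞ indeterminate form.

Rewrite 0·∞ as a quotient (0/0 or ∞/∞ form), then apply L'Hôpital's rule:
  lim(x→0) 6·x·cot(6x) = 1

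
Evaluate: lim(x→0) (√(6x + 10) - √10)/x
This is a standard limit.

Factor or rationalize the expression:
  lim(x→0) (√(6x + 10) - √10)/x = 3·sqrt(10)/10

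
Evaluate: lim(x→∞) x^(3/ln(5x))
This is an exponential indeterminate form.

For exponential indeterminate forms, take the natural log:
  Let L = lim(x→∞) x^(3/ln(5x))
  Then ln(L) = lim(x→∞) [exponent × ln(base)]
  Evaluate using L'Hôpital or standard limits, then exponentiate.
  L = e^(3)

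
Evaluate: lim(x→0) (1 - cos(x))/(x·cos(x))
This is a 0/0 indeterminate form.

Apply L'Hôpital's rule: differentiate numerator and denominator separately.
  f(x) = 1 - cos(x)   ⇒   f'(x) = sin(x)
  g(x) = x·cos(x)   ⇒   g'(x) = -x·sin(x) + cos(x)
  lim(x→0) f'(x)/g'(x) = lim(x→0) (sin(x))/(-x·sin(x) + cos(x))
  = 0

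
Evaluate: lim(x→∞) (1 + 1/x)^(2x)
This is an exponential indeterminate form.

For exponential indeterminate forms, take the natural log:
  Let L = lim(x→∞) (1 + 1/x)^(2x)
  Then ln(L) = lim(x→∞) [exponent × ln(base)]
  Evaluate using L'Hôpital or standard limits, then exponentiate.
  L = e²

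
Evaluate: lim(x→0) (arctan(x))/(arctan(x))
This is a 0/0 indeterminate form.

Apply L'Hôpital's rule: differentiate numerator and denominator separately.
  f(x) = atan(x)   ⇒   f'(x) = 1/(x^2 + 1)
  g(x) = atan(x)   ⇒   g'(x) = 1/(x^2 + 1)
  lim(x→0) f'(x)/g'(x) = lim(x→0) (1/(x^2 + 1))/(1/(x^2 + 1))
  = 1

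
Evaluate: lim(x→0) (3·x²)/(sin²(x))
This is a 0/0 indeterminate form.

Apply L'Hôpital's rule: differentiate numerator and denominator separately.
  f(x) = 3·x^2   ⇒   f'(x) = 6·x
  g(x) = sin(x)^2   ⇒   g'(x) = 2·sin(x)·cos(x)
  lim(x→0) f'(x)/g'(x) = lim(x→0) (6·x)/(2·sin(x)·cos(x))
  = 3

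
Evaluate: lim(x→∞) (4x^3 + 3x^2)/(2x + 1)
This is an ∞/∞ indeterminate form.

Apply L'Hôpital's rule: differentiate numerator and denominator separately.
  f(x) = 4·x^3 + 3·x^2   ⇒   f'(x) = 12·x^2 + 6·x
  g(x) = 2·x + 1   ⇒   g'(x) = 2
  lim(x→∞) f'(x)/g'(x) = lim(x→∞) (12·x^2 + 6·x)/(2)
  = ∞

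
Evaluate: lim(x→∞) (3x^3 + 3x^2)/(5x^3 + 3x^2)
This is an ∞/∞ indeterminate form.

Apply L'Hôpital's rule: differentiate numerator and denominator separately.
  f(x) = 3·x^3 + 3·x^2   ⇒   f'(x) = 9·x^2 + 6·x
  g(x) = 5·x^3 + 3·x^2   ⇒   g'(x) = 15·x^2 + 6·x
  lim(x→∞) f'(x)/g'(x) = lim(x→∞) (9·x^2 + 6·x)/(15·x^2 + 6·x)
  = 3/5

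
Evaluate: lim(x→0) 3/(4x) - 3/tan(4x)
This is an ∞-∞ indeterminate form.

Combine fractions or rationalize to convert ∞-∞ to 0/0 form:
  lim(x→0) 3/(4x) - 3/tan(4x) = 0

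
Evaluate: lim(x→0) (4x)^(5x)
This is an exponential indeterminate form.

For exponential indeterminate forms, take the natural log:
  Let L = lim(x→0) (4x)^(5x)
  Then ln(L) = lim(x→0) [exponent × ln(base)]
  Evaluate using L'Hôpital or standard limits, then exponentiate.
  L = 1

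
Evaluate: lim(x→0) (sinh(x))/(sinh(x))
This is a 0/0 indeterminate form.

Apply L'Hôpital's rule: differentiate numerator and denominator separately.
  f(x) = sinh(x)   ⇒   f'(x) = cosh(x)
  g(x) = sinh(x)   ⇒   g'(x) = cosh(x)
  lim(x→0) f'(x)/g'(x) = lim(x→0) (cosh(x))/(cosh(x))
  = 1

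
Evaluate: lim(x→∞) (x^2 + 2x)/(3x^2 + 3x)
This is an ∞/∞ indeterminate form.

Apply L'Hôpital's rule: differentiate numerator and denominator separately.
  f(x) = x^2 + 2·x   ⇒   f'(x) = 2·x + 2
  g(x) = 3·x^2 + 3·x   ⇒   g'(x) = 6·x + 3
  lim(x→∞) f'(x)/g'(x) = lim(x→∞) (2·x + 2)/(6·x + 3)
  = 1/3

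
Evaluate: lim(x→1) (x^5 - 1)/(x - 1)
This is a standard limit.

Factor or rationalize the expression:
  lim(x→1) (x^5 - 1)/(x - 1) = 5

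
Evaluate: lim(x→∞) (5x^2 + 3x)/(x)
This is an ∞/∞ indeterminate form.

Apply L'Hôpital's rule: differentiate numerator and denominator separately.
  f(x) = 5·x^2 + 3·x   ⇒   f'(x) = 10·x + 3
  g(x) = x   ⇒   g'(x) = 1
  lim(x→∞) f'(x)/g'(x) = lim(x→∞) (10·x + 3)/(1)
  = ∞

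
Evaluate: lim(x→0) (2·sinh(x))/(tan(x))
This is a 0/0 indeterminate form.

Apply L'Hôpital's rule: differentiate numerator and denominator separately.
  f(x) = 2·sinh(x)   ⇒   f'(x) = 2·cosh(x)
  g(x) = tan(x)   ⇒   g'(x) = tan(x)^2 + 1
  lim(x→0) f'(x)/g'(x) = lim(x→0) (2·cosh(x))/(tan(x)^2 + 1)
  = 2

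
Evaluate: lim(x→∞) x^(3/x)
This is an exponential indeterminate form.

For exponential indeterminate forms, take the natural log:
  Let L = lim(x→∞) x^(3/x)
  Then ln(L) = lim(x→∞) [exponent × ln(base)]
  Evaluate using L'Hôpital or standard limits, then exponentiate.
  L = 1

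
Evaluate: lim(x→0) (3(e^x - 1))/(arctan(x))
This is a 0/0 indeterminate form.

Apply L'Hôpital's rule: differentiate numerator and denominator separately.
  f(x) = 3·e^(x) - 3   ⇒   f'(x) = 3·e^(x)
  g(x) = atan(x)   ⇒   g'(x) = 1/(x^2 + 1)
  lim(x→0) f'(x)/g'(x) = lim(x→0) (3·e^(x))/(1/(x^2 + 1))
  = 3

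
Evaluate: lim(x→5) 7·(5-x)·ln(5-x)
This is a 0·∞ indeterminate form.

Rewrite 0·∞ as a quotient (0/0 or ∞/∞ form), then apply L'Hôpital's rule:
  lim(x→5) 7·(5-x)·ln(5-x) = 0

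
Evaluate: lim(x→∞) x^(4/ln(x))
This is an exponential indeterminate form.

For exponential indeterminate forms, take the natural log:
  Let L = lim(x→∞) x^(4/ln(x))
  Then ln(L) = lim(x→∞) [exponent × ln(base)]
  Evaluate using L'Hôpital or standard limits, then exponentiate.
  L = e^(4)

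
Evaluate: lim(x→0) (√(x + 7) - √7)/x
This is a standard limit.

Factor or rationalize the expression:
  lim(x→0) (√(x + 7) - √7)/x = sqrt(7)/14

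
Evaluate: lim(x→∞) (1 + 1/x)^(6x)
This is an exponential indeterminate form.

For exponential indeterminate forms, take the natural log:
  Let L = lim(x→∞) (1 + 1/x)^(6x)
  Then ln(L) = lim(x→∞) [exponent × ln(base)]
  Evaluate using L'Hôpital or standard limits, then exponentiate.
  L = e^(6)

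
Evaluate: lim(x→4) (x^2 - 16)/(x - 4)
This is a standard limit.

Factor or rationalize the expression:
  lim(x→4) (x^2 - 16)/(x - 4) = 8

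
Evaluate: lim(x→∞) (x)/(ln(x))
This is an ∞/∞ indeterminate form.

Apply L'Hôpital's rule: differentiate numerator and denominator separately.
  f(x) = x   ⇒   f'(x) = 1
  g(x) = ln(x)   ⇒   g'(x) = 1/x
  lim(x→∞) f'(x)/g'(x) = lim(x→∞) (1)/(1/x)
  = ∞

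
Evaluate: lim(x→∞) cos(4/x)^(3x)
This is an exponential indeterminate form.

For exponential indeterminate forms, take the natural log:
  Let L = lim(x→∞) cos(4/x)^(3x)
  Then ln(L) = lim(x→∞) [exponent × ln(base)]
  Evaluate using L'Hôpital or standard limits, then exponentiate.
  L = 1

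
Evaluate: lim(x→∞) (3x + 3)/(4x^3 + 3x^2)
This is an ∞/∞ indeterminate form.

Apply L'Hôpital's rule: differentiate numerator and denominator separately.
  f(x) = 3·x + 3   ⇒   f'(x) = 3
  g(x) = 4·x^3 + 3·x^2   ⇒   g'(x) = 12·x^2 + 6·x
  lim(x→∞) f'(x)/g'(x) = lim(x→∞) (3)/(12·x^2 + 6·x)
  = 0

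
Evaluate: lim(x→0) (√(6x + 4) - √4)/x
This is a standard limit.

Factor or rationalize the expression:
  lim(x→0) (√(6x + 4) - √4)/x = 3/2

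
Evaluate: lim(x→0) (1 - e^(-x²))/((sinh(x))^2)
This is a 0/0 indeterminate form.

Apply L'Hôpital's rule: differentiate numerator and denominator separately.
  f(x) = 1 - e^(-x^2)   ⇒   f'(x) = 2·x·e^(-x^2)
  g(x) = sinh(x)^2   ⇒   g'(x) = 2·sinh(x)·cosh(x)
  lim(x→0) f'(x)/g'(x) = lim(x→0) (2·x·e^(-x^2))/(2·sinh(x)·cosh(x))
  = 1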